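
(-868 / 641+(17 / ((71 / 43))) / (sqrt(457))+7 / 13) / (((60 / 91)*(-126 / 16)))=13594 / 86535- 19006*sqrt(457) / 4380345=0.06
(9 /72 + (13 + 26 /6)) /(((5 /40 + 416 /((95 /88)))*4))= 39805 /3515508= 0.01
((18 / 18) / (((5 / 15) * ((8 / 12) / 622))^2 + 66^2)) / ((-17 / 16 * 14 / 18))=-1128153744 / 4061071440083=-0.00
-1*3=-3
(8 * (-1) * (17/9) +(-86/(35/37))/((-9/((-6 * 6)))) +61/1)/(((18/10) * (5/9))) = -100097/315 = -317.77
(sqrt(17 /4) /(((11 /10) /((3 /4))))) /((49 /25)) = 375*sqrt(17) /2156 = 0.72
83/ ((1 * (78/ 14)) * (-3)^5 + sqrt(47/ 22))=-121135014/ 1975895335 - 4067 * sqrt(1034)/ 1975895335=-0.06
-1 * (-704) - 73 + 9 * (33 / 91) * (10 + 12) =63955 / 91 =702.80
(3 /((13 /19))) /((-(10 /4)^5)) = -1824 /40625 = -0.04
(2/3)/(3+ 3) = 1/9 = 0.11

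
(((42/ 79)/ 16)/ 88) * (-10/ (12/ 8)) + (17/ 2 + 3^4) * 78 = 97063789/ 13904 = 6981.00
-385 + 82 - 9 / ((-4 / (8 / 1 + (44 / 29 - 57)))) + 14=-395.84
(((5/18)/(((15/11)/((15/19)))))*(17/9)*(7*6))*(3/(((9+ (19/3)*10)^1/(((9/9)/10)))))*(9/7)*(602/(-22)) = -2193/1178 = -1.86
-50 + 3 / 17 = -49.82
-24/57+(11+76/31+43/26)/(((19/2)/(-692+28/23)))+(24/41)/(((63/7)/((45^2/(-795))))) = -420561829456/382689203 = -1098.96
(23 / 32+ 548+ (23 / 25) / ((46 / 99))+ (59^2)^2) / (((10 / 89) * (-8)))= -862795312951 / 64000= -13481176.76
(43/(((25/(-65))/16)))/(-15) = 8944/75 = 119.25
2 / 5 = 0.40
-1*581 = -581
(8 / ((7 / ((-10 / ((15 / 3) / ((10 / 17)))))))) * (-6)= 960 / 119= 8.07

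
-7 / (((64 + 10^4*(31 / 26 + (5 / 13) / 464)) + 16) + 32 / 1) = -2639 / 4540349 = -0.00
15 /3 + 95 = 100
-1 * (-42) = 42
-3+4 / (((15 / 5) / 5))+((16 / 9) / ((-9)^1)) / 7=2063 / 567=3.64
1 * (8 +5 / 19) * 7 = 1099 / 19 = 57.84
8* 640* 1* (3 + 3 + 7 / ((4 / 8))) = 102400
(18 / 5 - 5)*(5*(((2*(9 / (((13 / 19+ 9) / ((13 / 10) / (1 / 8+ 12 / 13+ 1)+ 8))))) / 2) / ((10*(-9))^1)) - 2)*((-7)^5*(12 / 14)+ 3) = -8053615087 / 163300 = -49317.91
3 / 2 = 1.50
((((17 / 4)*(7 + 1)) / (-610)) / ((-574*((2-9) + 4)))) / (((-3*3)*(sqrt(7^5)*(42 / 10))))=17*sqrt(7) / 6809557734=0.00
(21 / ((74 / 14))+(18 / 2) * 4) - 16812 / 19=-593943 / 703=-844.87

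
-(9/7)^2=-81/49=-1.65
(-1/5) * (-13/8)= 13/40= 0.32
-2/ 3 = -0.67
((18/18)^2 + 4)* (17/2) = 85/2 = 42.50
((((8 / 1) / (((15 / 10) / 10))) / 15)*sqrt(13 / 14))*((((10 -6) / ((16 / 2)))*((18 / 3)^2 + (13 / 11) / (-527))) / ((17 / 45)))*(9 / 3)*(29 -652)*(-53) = 16169974.74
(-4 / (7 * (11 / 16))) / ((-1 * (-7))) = -64 / 539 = -0.12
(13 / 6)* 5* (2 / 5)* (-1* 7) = -91 / 3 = -30.33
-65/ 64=-1.02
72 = 72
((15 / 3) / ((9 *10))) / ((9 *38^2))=1 / 233928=0.00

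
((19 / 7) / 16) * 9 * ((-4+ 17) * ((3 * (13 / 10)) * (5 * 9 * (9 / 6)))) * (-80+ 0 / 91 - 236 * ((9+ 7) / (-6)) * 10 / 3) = 295203285 / 28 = 10542974.46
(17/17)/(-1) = -1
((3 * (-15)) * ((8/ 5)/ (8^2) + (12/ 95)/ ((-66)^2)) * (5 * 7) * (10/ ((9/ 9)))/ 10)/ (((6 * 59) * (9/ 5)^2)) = -6041875/ 175790736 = -0.03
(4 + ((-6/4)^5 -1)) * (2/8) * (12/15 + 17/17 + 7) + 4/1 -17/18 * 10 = -15.55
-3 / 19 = -0.16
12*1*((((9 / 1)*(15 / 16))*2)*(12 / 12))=405 / 2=202.50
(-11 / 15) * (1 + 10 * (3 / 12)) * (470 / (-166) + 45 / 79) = 114191 / 19671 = 5.81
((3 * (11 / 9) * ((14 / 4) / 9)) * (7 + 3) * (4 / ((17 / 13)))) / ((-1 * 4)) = -5005 / 459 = -10.90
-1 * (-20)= 20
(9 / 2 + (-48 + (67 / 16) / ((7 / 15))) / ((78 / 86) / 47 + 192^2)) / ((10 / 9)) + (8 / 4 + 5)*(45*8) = 70204274565723 / 27814148320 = 2524.05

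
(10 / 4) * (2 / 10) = 1 / 2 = 0.50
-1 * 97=-97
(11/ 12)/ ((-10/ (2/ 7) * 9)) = -11/ 3780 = -0.00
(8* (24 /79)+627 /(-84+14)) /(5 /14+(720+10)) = -36093 /4038875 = -0.01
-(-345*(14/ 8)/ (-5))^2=-233289/ 16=-14580.56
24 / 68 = 6 / 17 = 0.35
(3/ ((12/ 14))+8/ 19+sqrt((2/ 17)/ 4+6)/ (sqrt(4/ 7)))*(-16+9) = -50.19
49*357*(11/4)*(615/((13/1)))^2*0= 0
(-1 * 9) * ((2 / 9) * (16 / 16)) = -2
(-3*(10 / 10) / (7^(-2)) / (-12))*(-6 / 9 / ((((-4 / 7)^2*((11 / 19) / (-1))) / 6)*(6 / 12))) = 45619 / 88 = 518.40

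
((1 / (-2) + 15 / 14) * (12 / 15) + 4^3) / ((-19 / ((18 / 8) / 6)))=-846 / 665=-1.27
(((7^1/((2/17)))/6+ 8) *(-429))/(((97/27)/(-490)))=203378175/194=1048341.11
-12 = -12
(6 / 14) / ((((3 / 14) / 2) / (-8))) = -32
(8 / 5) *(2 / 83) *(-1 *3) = -48 / 415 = -0.12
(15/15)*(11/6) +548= 3299/6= 549.83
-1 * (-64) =64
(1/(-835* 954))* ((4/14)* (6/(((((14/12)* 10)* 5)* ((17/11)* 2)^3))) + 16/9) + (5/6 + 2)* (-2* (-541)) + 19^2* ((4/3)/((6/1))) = 271477341318192089/86295909073500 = 3145.89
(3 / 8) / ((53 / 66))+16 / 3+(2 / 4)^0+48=34853 / 636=54.80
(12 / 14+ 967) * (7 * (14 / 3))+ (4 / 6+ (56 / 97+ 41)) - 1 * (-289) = 9296842 / 291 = 31947.91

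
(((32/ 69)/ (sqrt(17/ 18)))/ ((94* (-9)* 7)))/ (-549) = 16* sqrt(34)/ 635605299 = 0.00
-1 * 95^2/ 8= -9025/ 8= -1128.12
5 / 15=1 / 3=0.33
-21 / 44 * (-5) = 105 / 44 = 2.39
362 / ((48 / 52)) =2353 / 6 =392.17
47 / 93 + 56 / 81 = 3005 / 2511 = 1.20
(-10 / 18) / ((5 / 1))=-1 / 9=-0.11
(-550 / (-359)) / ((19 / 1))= 550 / 6821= 0.08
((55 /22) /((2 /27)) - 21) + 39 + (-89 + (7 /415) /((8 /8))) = -61807 /1660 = -37.23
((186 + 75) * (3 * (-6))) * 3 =-14094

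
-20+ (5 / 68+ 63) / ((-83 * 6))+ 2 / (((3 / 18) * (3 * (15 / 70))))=-1.46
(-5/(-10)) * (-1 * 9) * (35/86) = -315/172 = -1.83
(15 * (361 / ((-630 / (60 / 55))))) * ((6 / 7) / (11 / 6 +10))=-25992 / 38269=-0.68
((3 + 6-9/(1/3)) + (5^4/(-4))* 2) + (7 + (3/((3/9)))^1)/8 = -657/2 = -328.50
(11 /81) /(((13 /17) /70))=13090 /1053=12.43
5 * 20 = 100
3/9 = 1/3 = 0.33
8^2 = 64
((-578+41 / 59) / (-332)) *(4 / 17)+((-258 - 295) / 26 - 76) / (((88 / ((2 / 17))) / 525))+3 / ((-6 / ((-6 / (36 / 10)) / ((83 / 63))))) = -67.23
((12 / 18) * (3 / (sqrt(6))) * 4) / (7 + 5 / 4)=16 * sqrt(6) / 99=0.40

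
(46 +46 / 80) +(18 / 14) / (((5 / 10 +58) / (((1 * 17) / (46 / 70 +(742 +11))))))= 319427791 / 6858280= 46.58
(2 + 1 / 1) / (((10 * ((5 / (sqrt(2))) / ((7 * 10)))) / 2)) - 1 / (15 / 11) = -11 / 15 + 42 * sqrt(2) / 5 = 11.15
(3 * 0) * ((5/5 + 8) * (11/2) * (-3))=0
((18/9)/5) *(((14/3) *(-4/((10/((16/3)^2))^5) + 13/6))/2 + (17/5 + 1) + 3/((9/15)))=-1908140609233/2767921875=-689.38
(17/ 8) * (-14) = -119/ 4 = -29.75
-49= -49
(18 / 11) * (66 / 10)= 54 / 5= 10.80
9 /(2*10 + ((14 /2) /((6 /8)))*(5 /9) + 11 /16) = 3888 /11177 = 0.35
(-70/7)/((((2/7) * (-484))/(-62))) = -1085/242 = -4.48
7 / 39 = 0.18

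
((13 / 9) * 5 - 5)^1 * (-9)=-20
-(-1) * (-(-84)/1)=84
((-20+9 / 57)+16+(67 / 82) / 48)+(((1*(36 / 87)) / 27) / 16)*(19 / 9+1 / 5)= -1119257197 / 292779360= -3.82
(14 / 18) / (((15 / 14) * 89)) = 98 / 12015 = 0.01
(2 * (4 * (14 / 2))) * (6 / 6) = 56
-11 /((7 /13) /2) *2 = -572 /7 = -81.71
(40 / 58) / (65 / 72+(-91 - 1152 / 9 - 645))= -1440 / 1802147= -0.00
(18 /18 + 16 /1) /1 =17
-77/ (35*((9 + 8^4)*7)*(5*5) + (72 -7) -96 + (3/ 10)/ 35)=-26950/ 8800082903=-0.00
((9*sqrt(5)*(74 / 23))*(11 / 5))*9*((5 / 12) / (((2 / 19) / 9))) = 1879119*sqrt(5) / 92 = 45672.15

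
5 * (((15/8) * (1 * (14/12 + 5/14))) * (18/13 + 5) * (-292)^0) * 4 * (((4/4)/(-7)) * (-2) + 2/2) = 298800/637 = 469.07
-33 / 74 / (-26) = 33 / 1924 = 0.02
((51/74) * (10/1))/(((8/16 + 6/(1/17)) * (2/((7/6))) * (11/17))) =2023/33374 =0.06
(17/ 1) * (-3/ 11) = -51/ 11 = -4.64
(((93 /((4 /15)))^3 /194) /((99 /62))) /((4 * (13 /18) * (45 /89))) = 93744.13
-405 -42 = -447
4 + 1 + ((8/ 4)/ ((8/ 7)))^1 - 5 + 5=27/ 4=6.75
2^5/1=32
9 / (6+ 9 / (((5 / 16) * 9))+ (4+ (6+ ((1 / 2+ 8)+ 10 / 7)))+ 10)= 210 / 913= 0.23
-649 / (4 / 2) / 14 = -649 / 28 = -23.18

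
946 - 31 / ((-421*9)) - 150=3016075 / 3789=796.01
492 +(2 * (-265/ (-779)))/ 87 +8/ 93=1033870954/ 2100963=492.09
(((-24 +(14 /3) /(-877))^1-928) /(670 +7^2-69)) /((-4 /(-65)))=-1252363 /52620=-23.80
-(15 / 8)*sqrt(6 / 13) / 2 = -15*sqrt(78) / 208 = -0.64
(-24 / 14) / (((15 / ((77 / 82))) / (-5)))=22 / 41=0.54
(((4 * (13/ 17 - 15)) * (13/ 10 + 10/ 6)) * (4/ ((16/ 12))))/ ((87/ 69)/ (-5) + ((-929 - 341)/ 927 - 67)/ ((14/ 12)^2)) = 5000305156/ 498111951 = 10.04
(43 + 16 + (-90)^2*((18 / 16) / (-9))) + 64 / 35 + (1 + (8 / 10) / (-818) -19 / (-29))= -788770809 / 830270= -950.02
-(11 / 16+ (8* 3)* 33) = -12683 / 16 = -792.69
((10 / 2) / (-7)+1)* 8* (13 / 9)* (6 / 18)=208 / 189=1.10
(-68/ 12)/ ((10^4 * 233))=-17/ 6990000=-0.00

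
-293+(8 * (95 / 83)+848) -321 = 20182 / 83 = 243.16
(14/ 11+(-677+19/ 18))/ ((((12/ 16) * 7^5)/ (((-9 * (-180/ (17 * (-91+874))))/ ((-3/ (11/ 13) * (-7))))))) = -5343400/ 20358335907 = -0.00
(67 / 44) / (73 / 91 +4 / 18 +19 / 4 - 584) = -54873 / 20836937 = -0.00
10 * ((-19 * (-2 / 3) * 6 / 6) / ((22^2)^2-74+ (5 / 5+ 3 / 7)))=665 / 1229463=0.00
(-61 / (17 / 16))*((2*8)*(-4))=62464 / 17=3674.35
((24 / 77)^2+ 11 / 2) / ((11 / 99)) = 597339 / 11858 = 50.37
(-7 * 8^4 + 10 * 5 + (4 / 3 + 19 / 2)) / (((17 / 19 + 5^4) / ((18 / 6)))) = -3261673 / 23784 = -137.14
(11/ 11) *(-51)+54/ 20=-483/ 10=-48.30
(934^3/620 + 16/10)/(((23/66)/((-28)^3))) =-295120376103168/3565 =-82782714194.44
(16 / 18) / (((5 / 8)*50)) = 32 / 1125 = 0.03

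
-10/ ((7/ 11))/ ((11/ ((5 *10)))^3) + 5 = -1245765/ 847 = -1470.80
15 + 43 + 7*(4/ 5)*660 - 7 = 3747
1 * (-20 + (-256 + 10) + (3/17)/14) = -63305/238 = -265.99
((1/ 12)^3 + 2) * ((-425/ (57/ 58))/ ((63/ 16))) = -42607525/ 193914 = -219.72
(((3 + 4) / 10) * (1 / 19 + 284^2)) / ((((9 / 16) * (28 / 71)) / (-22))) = -957484132 / 171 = -5599322.41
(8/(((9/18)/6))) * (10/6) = 160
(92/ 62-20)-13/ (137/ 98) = -118132/ 4247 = -27.82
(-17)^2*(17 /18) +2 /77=378337 /1386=272.97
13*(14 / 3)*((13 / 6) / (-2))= -1183 / 18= -65.72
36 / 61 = 0.59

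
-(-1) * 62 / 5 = 62 / 5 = 12.40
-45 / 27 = -5 / 3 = -1.67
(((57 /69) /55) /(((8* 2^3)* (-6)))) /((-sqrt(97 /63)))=19* sqrt(679) /15706240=0.00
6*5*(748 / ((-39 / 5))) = -37400 / 13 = -2876.92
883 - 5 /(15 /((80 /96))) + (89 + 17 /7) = 122743 /126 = 974.15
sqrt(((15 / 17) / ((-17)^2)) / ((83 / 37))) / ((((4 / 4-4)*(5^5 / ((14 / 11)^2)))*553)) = -0.00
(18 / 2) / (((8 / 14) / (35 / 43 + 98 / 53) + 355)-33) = 382347 / 13688642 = 0.03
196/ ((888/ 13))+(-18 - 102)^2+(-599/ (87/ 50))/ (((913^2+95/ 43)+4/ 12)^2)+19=1073588151990669476162495/ 74441677739149537158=14421.87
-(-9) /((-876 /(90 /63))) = -15 /1022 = -0.01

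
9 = 9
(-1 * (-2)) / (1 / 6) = 12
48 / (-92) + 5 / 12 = -29 / 276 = -0.11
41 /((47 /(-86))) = -3526 /47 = -75.02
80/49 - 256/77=-912/539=-1.69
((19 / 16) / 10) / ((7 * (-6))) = -19 / 6720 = -0.00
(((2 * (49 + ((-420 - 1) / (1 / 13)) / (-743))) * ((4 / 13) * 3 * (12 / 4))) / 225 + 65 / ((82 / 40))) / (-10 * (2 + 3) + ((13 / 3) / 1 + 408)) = 196592484 / 2152363265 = 0.09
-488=-488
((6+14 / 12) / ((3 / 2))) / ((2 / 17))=731 / 18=40.61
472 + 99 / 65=30779 / 65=473.52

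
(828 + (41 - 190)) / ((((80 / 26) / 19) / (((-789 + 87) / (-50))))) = 58867263 / 1000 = 58867.26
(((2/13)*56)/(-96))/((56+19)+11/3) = -7/6136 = -0.00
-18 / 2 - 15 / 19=-186 / 19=-9.79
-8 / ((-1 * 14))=4 / 7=0.57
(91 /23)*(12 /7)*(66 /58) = 7.72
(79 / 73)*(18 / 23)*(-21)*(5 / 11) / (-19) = 149310 / 350911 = 0.43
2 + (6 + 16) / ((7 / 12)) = 39.71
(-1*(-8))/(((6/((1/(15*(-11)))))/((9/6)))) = -2/165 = -0.01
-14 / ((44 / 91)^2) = -59.88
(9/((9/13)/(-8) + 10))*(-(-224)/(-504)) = -416/1031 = -0.40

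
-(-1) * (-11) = -11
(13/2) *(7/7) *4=26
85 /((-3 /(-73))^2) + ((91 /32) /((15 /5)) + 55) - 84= 14486801 /288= 50301.39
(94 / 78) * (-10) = -470 / 39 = -12.05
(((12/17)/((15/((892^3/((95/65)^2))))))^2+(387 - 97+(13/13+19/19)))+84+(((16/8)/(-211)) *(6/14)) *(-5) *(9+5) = 48569649948958210858799684/198671106475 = 244472640288385.50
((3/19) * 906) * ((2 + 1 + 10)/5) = 35334/95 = 371.94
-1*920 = -920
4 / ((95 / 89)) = 356 / 95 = 3.75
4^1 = 4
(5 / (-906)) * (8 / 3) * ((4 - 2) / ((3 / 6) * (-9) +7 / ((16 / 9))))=640 / 12231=0.05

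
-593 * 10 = -5930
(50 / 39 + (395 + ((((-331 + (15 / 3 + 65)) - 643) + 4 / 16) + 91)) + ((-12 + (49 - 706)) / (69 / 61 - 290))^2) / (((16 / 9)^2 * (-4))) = 537652424441511 / 16533484883968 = 32.52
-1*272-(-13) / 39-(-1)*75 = -590 / 3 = -196.67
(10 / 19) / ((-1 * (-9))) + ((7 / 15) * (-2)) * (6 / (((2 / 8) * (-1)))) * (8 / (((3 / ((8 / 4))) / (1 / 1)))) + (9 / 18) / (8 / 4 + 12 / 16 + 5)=3169724 / 26505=119.59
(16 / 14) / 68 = 2 / 119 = 0.02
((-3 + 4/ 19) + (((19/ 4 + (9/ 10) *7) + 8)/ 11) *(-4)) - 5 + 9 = -5974/ 1045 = -5.72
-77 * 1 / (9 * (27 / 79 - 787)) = 869 / 79902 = 0.01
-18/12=-1.50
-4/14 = -0.29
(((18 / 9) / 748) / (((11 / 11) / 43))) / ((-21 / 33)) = -43 / 238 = -0.18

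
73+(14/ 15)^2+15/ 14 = 236069/ 3150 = 74.94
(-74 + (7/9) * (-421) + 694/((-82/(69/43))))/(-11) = 6585206/174537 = 37.73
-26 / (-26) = 1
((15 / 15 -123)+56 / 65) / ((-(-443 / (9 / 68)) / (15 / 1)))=-106299 / 195806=-0.54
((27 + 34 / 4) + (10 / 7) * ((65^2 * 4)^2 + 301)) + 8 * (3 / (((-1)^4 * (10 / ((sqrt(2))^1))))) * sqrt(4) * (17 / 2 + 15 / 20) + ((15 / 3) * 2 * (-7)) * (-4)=222 * sqrt(2) / 5 + 5712210437 / 14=408015094.01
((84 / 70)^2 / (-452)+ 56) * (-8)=-1265528 / 2825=-447.97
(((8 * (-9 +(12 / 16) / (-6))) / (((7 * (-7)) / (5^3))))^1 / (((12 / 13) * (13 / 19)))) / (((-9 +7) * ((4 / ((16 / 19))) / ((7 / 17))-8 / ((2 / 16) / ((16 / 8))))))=173375 / 136962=1.27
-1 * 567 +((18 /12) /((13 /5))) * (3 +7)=-7296 /13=-561.23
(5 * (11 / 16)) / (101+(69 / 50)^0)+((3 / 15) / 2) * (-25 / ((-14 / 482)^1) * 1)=983665 / 11424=86.11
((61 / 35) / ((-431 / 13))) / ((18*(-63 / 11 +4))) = 8723 / 5159070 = 0.00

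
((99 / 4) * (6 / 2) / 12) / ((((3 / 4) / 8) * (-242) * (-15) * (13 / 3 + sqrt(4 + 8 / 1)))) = 39 / 3355 - 18 * sqrt(3) / 3355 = 0.00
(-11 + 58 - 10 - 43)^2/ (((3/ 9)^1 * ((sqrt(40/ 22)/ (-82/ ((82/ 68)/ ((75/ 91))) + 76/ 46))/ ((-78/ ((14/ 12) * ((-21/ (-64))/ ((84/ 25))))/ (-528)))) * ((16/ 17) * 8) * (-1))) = 156760434 * sqrt(55)/ 1549625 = 750.22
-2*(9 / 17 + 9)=-324 / 17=-19.06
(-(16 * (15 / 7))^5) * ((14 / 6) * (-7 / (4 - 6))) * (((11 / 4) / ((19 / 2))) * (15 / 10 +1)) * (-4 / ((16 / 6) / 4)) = 10948608000000 / 6517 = 1680007365.35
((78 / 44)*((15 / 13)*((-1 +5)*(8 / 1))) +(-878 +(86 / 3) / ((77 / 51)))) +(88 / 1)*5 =-353.56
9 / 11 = 0.82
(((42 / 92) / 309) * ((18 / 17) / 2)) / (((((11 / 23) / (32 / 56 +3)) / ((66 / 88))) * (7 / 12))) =0.01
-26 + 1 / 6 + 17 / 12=-293 / 12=-24.42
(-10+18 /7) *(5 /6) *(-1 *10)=1300 /21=61.90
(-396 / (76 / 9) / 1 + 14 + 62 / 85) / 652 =-51947 / 1052980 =-0.05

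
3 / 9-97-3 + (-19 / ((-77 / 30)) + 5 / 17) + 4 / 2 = -353312 / 3927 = -89.97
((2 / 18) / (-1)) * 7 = -7 / 9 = -0.78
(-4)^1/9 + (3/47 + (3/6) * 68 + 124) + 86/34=1151630/7191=160.15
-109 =-109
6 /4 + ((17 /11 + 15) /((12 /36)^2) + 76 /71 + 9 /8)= 152.60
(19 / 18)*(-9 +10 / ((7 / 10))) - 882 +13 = -108791 / 126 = -863.42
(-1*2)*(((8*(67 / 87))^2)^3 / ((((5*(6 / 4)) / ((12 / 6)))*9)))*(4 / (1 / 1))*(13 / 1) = -9864658808289099776 / 58539537136215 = -168512.76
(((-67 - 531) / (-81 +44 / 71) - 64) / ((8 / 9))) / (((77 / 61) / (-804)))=1369982835 / 33803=40528.44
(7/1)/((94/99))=693/94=7.37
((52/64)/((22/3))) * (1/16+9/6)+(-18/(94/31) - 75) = -21378303/264704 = -80.76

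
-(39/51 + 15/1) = -268/17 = -15.76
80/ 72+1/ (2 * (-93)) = 617/ 558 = 1.11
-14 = -14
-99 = -99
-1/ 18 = -0.06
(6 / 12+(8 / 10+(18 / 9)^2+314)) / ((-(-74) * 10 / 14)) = 22351 / 3700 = 6.04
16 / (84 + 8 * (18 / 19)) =76 / 435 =0.17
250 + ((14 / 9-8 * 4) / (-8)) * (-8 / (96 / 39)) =34219 / 144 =237.63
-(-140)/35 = 4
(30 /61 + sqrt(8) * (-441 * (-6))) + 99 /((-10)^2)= 9039 /6100 + 5292 * sqrt(2)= 7485.50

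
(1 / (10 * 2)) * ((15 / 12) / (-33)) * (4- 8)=1 / 132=0.01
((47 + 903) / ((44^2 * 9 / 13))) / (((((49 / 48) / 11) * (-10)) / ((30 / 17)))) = -12350 / 9163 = -1.35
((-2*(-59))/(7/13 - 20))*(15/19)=-23010/4807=-4.79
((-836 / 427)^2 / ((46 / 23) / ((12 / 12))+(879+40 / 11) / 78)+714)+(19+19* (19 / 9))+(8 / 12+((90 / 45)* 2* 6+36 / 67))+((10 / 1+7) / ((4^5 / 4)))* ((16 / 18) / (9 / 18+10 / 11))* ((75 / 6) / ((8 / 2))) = 1327033166505957899 / 1661420939337600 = 798.73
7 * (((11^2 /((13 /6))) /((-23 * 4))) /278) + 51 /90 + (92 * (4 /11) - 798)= -20956556051 /27430260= -763.99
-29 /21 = -1.38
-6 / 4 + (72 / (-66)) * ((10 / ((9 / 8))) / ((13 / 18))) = -14.93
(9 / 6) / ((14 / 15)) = 45 / 28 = 1.61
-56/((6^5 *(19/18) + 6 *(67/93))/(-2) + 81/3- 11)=1736/126795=0.01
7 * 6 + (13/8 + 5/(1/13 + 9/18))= 1255/24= 52.29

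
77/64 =1.20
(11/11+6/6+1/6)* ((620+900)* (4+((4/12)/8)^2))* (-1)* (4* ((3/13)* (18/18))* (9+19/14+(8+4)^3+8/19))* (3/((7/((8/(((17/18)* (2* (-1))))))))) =31982912250/833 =38394852.64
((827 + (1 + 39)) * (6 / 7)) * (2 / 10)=5202 / 35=148.63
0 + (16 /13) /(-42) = -8 /273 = -0.03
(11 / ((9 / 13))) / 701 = 143 / 6309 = 0.02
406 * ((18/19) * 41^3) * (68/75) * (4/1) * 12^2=6575976465408/475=13844160979.81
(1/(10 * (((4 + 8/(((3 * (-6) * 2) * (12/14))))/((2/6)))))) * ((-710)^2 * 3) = 1361070/101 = 13475.94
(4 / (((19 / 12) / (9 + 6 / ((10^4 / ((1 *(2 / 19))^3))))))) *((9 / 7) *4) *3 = 200008455552 / 570154375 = 350.80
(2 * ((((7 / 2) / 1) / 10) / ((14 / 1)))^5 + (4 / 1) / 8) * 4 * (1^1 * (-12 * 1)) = -76800003 / 3200000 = -24.00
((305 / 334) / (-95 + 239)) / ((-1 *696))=-0.00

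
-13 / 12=-1.08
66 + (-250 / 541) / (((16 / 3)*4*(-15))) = 1142617 / 17312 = 66.00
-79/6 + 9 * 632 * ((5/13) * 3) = 510893/78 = 6549.91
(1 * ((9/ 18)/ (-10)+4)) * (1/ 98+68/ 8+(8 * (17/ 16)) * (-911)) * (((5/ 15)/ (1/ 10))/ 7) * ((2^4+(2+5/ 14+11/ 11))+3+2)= -20420543231/ 57624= -354375.66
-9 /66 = -3 /22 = -0.14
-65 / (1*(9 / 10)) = -650 / 9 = -72.22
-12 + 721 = 709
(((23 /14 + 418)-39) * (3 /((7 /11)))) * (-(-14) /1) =175857 /7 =25122.43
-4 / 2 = -2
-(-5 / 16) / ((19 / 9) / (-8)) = -45 / 38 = -1.18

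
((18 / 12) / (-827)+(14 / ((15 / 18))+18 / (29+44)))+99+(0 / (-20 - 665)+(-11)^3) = -733480627 / 603710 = -1214.96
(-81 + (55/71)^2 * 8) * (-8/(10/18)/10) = 13828356/126025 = 109.73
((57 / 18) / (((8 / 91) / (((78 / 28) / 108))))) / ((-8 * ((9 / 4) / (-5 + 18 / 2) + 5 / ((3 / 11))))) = -3211 / 522432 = -0.01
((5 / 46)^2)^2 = 625 / 4477456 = 0.00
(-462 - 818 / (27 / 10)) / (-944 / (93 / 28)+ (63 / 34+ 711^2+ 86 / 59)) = -1284389644 / 848309235651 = -0.00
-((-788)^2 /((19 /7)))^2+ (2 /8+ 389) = -52335182728.93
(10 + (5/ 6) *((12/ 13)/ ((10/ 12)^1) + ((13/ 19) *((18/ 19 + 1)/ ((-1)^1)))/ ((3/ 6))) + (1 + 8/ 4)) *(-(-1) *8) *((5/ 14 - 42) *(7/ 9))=-384215656/ 126711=-3032.22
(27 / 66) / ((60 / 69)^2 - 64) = -0.01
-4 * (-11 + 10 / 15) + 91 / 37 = 4861 / 111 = 43.79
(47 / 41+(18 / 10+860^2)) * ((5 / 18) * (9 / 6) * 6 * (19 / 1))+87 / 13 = 18724901161 / 533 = 35131146.64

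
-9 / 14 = -0.64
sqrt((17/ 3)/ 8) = sqrt(102)/ 12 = 0.84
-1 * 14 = -14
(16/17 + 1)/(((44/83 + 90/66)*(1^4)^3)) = 30129/29393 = 1.03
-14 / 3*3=-14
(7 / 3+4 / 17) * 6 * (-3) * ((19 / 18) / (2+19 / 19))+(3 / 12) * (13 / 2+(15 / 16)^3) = -14.44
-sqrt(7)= -2.65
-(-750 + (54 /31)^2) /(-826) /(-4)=358917 /1587572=0.23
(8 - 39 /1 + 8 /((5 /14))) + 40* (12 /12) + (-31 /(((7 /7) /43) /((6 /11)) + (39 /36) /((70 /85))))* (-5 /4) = 2939977 /49055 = 59.93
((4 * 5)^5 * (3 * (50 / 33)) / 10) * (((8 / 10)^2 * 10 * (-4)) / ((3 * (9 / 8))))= -3276800000 / 297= -11032996.63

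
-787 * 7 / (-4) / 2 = 5509 / 8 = 688.62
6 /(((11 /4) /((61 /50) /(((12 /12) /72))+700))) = 472704 /275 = 1718.92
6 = 6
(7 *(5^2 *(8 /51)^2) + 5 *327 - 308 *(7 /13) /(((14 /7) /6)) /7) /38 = 53026531 /1284894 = 41.27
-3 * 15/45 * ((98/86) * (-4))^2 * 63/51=-806736/31433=-25.67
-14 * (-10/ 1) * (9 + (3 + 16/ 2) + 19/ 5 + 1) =3472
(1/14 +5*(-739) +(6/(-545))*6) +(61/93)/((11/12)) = -9611886149/2601830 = -3694.28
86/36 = 2.39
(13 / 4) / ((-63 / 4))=-13 / 63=-0.21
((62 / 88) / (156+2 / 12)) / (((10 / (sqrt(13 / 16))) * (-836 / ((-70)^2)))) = -22785 * sqrt(13) / 34466608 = -0.00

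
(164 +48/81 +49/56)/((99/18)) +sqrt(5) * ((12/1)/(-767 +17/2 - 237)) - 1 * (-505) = 635681/1188 - 24 * sqrt(5)/1991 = 535.06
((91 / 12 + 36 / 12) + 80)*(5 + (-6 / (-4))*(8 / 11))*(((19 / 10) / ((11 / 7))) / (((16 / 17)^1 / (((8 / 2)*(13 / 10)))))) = 2140662797 / 580800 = 3685.71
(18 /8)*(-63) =-567 /4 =-141.75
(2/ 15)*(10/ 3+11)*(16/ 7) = 1376/ 315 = 4.37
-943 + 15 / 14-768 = -23939 / 14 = -1709.93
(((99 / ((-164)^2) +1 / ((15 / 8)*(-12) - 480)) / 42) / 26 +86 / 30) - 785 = -659612908723 / 843350976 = -782.13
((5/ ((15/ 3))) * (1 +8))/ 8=9/ 8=1.12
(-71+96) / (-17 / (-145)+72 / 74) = 134125 / 5849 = 22.93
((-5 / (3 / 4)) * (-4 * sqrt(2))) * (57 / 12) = 380 * sqrt(2) / 3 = 179.13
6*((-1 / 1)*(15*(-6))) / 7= 540 / 7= 77.14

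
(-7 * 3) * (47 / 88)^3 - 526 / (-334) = -184880125 / 113805824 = -1.62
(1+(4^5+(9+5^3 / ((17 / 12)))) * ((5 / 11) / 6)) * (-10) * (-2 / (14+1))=192854 / 1683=114.59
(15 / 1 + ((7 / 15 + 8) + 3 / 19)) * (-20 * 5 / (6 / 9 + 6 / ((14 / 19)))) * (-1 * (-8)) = -1508192 / 703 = -2145.37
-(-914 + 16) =898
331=331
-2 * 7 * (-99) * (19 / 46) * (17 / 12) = 74613 / 92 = 811.01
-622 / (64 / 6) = -933 / 16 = -58.31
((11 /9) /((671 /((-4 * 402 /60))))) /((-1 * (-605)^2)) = 134 /1004738625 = 0.00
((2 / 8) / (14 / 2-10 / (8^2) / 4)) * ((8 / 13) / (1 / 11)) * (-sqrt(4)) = -512 / 1053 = -0.49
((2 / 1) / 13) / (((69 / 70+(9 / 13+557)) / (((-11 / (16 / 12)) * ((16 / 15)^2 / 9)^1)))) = -19712 / 68633595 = -0.00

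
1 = 1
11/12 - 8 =-85/12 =-7.08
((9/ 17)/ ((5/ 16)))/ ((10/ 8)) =576/ 425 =1.36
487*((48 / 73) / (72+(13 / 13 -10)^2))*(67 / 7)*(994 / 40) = 9266636 / 18615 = 497.80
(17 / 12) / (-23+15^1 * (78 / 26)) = 17 / 264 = 0.06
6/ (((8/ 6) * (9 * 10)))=1/ 20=0.05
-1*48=-48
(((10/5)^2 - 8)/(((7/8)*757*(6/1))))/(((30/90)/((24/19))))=-384/100681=-0.00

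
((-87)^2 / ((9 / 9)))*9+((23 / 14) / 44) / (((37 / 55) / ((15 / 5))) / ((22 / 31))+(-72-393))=3217387796769 / 47230484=68121.00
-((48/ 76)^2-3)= 939/ 361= 2.60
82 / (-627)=-82 / 627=-0.13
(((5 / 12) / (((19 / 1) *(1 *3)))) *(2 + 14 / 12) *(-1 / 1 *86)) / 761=-215 / 82188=-0.00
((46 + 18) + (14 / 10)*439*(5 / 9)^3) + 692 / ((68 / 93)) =13828058 / 12393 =1115.80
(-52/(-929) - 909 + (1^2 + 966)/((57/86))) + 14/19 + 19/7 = 553.49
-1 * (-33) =33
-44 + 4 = -40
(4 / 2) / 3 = 2 / 3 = 0.67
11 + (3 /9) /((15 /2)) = 497 /45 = 11.04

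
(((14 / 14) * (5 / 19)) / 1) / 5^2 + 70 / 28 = 477 / 190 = 2.51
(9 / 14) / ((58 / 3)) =27 / 812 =0.03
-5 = -5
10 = 10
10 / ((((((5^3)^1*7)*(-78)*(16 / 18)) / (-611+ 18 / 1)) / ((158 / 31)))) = 140541 / 282100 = 0.50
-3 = -3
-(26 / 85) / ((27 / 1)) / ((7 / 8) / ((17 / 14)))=-104 / 6615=-0.02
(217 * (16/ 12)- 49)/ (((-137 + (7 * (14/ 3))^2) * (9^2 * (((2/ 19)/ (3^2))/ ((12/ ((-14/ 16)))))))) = -31312/ 8371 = -3.74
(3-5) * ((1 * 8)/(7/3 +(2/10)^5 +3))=-150000/50003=-3.00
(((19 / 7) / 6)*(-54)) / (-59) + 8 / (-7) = -43 / 59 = -0.73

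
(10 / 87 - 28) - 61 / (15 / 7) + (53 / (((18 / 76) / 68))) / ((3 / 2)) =39495463 / 3915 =10088.24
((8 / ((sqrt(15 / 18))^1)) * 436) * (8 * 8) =223232 * sqrt(30) / 5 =244538.40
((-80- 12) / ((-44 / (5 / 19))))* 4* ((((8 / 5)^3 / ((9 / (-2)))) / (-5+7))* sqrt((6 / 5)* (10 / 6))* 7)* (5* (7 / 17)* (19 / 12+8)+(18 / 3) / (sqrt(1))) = -432685568* sqrt(2) / 2398275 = -255.15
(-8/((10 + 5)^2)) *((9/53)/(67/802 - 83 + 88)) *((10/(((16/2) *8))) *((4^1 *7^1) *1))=-5614/1080405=-0.01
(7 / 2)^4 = 2401 / 16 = 150.06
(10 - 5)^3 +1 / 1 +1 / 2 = 253 / 2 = 126.50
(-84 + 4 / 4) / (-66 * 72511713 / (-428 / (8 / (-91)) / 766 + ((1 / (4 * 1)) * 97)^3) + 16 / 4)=29025892733 / 117307470359492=0.00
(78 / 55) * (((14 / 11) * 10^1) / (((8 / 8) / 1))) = 2184 / 121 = 18.05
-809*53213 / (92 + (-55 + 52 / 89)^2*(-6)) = 340993639957 / 139999162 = 2435.68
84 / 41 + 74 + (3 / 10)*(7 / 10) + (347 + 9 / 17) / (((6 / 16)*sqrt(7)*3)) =312661 / 4100 + 6752*sqrt(7) / 153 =193.02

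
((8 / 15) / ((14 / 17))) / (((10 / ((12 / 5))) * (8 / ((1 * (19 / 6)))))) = 323 / 5250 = 0.06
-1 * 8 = -8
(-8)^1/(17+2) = -0.42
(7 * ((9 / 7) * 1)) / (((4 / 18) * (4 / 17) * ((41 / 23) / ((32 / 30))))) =21114 / 205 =103.00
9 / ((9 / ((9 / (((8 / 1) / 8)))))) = 9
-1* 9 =-9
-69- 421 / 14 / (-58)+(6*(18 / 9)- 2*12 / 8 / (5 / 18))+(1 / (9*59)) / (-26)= -1885646219 / 28026180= -67.28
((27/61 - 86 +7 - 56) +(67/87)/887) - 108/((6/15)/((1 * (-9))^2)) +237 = -102466614662/4707309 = -21767.56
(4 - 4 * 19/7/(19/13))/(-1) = 24/7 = 3.43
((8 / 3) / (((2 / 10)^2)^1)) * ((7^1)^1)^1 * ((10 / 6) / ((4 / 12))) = 7000 / 3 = 2333.33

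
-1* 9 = -9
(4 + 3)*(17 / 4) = 119 / 4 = 29.75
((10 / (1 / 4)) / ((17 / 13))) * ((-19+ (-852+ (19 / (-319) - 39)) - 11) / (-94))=76392680 / 254881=299.72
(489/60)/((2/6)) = 489/20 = 24.45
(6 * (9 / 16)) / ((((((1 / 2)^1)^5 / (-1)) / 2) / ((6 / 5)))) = -1296 / 5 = -259.20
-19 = -19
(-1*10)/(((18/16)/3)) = -80/3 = -26.67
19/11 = 1.73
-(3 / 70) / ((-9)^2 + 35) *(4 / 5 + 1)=-27 / 40600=-0.00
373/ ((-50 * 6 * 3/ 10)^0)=373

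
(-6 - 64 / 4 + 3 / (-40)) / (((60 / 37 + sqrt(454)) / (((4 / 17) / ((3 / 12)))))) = 392052 / 5252371 - 1208827 * sqrt(454) / 26261855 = -0.91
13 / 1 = 13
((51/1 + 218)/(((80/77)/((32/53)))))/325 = 0.48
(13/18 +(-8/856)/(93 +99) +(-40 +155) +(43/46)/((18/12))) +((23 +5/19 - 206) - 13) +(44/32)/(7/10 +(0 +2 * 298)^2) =-7595475218317001/95671167409728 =-79.39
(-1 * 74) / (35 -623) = 0.13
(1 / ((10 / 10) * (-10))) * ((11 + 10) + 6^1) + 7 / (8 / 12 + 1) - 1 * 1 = 1 / 2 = 0.50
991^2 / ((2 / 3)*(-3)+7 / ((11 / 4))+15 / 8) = 86423128 / 213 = 405742.38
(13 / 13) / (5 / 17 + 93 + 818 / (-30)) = 0.02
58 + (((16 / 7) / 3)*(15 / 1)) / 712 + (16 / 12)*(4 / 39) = 4238816 / 72891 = 58.15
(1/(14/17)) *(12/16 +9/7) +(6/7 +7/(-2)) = -67/392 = -0.17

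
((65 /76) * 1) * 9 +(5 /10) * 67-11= 2295 /76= 30.20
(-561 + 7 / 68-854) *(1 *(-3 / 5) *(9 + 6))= 865917 / 68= 12734.07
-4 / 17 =-0.24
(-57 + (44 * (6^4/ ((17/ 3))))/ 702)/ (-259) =1347/ 8177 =0.16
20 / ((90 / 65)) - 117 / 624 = 2053 / 144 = 14.26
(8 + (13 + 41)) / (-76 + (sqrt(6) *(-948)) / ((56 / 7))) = 9424 / 156955 - 14694 *sqrt(6) / 156955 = -0.17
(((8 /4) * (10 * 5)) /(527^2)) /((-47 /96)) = -9600 /13053263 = -0.00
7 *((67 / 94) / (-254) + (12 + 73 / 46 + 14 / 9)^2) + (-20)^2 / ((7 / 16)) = 9021034822987 / 3580719534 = 2519.34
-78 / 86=-39 / 43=-0.91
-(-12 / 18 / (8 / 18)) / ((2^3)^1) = 3 / 16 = 0.19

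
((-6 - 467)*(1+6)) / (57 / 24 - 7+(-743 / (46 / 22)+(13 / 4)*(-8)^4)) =-609224 / 2383173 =-0.26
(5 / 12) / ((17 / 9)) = 15 / 68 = 0.22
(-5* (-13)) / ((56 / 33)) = 2145 / 56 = 38.30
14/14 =1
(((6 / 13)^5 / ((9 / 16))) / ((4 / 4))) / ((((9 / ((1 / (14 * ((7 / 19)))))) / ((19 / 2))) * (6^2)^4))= 0.00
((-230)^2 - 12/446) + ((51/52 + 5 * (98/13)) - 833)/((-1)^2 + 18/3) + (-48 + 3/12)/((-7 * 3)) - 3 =3213544991/60879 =52785.77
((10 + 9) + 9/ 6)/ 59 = 0.35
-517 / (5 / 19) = -9823 / 5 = -1964.60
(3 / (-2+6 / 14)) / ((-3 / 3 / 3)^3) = 567 / 11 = 51.55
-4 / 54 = -2 / 27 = -0.07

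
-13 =-13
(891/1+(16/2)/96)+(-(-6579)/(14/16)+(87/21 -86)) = 99937/12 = 8328.08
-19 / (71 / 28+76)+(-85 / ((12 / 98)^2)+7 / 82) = -6133535891 / 1081908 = -5669.18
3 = 3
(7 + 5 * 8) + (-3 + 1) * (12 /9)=133 /3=44.33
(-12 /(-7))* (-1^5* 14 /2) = -12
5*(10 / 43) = 50 / 43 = 1.16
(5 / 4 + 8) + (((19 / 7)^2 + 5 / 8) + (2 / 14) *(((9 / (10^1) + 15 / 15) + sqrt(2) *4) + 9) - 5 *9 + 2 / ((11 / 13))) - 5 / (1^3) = -621723 / 21560 + 4 *sqrt(2) / 7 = -28.03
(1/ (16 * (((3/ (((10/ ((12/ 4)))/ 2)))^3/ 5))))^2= 390625/ 136048896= 0.00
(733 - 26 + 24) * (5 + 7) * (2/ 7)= 17544/ 7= 2506.29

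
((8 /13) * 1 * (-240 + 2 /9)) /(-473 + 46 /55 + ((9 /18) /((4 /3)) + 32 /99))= 0.31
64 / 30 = 32 / 15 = 2.13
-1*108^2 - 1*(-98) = -11566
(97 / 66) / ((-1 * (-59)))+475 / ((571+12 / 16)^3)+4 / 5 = 192119927424083 / 232897295491410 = 0.82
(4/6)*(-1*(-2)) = 4/3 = 1.33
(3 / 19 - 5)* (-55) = 5060 / 19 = 266.32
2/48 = 1/24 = 0.04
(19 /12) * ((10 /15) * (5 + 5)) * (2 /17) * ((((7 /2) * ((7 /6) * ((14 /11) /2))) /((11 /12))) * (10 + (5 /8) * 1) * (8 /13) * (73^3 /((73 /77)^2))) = 9962097.86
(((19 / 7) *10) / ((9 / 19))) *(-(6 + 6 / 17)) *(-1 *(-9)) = -389880 / 119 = -3276.30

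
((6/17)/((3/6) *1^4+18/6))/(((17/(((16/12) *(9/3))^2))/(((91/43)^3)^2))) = 15575842341696/1826873921161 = 8.53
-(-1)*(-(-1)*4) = 4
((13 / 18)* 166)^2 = 1164241 / 81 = 14373.35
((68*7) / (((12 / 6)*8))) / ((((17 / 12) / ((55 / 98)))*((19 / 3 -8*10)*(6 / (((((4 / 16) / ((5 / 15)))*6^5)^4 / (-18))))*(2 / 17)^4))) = 814044770135609760 / 91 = 8945546924567140.22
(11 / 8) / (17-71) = -11 / 432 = -0.03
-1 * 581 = -581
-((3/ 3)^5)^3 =-1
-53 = -53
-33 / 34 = -0.97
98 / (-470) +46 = 10761 / 235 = 45.79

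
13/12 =1.08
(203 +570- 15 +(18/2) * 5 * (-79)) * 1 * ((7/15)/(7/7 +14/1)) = -19579/225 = -87.02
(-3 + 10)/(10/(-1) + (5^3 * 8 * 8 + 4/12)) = 21/23971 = 0.00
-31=-31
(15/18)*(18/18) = 5/6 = 0.83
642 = 642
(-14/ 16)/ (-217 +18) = 7/ 1592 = 0.00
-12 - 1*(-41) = 29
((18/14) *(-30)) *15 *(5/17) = -20250/119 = -170.17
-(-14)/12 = 7/6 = 1.17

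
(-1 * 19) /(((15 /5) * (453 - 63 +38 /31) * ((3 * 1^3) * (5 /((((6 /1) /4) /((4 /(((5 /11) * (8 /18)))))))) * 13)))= -589 /93652416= -0.00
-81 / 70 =-1.16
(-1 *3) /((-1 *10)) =3 /10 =0.30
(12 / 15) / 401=4 / 2005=0.00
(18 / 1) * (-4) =-72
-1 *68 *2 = -136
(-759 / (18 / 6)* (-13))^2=10817521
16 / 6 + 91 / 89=985 / 267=3.69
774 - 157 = 617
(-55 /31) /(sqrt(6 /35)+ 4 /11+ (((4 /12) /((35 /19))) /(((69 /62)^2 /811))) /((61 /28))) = -24201776720827871550 /746816685082137552191+ 25259026384748475 *sqrt(210) /1493633370164275104382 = -0.03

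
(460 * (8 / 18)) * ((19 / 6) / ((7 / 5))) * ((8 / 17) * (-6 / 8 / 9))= -174800 / 9639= -18.13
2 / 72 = 1 / 36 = 0.03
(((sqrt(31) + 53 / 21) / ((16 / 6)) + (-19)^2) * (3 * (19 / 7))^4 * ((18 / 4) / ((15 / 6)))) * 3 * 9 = 7695324729 * sqrt(31) / 96040 + 51992178977367 / 672280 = 77783214.23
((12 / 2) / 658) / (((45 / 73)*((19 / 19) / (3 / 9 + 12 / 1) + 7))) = 0.00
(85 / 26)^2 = 7225 / 676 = 10.69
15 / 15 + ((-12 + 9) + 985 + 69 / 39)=12802 / 13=984.77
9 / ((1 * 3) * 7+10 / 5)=9 / 23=0.39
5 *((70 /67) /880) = 35 /5896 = 0.01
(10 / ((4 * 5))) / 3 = 1 / 6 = 0.17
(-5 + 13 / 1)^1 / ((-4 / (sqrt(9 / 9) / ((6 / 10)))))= -10 / 3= -3.33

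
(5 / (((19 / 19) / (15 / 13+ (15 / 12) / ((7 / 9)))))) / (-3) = -1675 / 364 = -4.60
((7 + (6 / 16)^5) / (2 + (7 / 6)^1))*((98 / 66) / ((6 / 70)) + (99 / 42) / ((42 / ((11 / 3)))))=78100999327 / 2013462528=38.79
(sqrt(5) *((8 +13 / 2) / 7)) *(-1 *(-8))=116 *sqrt(5) / 7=37.05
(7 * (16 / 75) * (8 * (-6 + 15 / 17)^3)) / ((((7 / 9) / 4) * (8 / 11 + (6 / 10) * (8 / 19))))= -412881381 / 49130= -8403.85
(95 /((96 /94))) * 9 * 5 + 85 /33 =2211535 /528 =4188.51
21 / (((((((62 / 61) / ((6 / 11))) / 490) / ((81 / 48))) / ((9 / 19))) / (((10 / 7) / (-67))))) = -163423575 / 1736372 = -94.12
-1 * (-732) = 732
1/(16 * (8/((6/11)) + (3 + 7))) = 3/1184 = 0.00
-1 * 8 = -8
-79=-79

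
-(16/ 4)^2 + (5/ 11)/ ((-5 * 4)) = -705/ 44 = -16.02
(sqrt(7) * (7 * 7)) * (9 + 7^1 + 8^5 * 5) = 8028944 * sqrt(7) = 21242589.11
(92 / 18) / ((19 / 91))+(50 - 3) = 12223 / 171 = 71.48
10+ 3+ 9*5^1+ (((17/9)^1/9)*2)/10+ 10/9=23957/405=59.15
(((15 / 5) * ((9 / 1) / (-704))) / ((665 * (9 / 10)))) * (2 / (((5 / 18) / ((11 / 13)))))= -27 / 69160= -0.00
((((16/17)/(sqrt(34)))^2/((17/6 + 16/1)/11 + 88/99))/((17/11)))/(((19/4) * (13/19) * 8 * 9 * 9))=15488/5032557855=0.00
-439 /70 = -6.27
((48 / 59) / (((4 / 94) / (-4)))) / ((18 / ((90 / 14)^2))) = -507600 / 2891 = -175.58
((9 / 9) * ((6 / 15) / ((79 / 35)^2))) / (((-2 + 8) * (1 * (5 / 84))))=1372 / 6241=0.22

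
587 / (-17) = -587 / 17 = -34.53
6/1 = 6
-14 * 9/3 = -42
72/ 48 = 3/ 2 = 1.50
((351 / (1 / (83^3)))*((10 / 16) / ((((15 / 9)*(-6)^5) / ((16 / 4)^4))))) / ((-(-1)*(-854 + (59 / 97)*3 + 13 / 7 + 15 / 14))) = 10094327698 / 3459831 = 2917.58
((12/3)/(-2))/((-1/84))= 168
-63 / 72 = -7 / 8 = -0.88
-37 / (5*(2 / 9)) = -333 / 10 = -33.30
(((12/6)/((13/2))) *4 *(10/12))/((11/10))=400/429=0.93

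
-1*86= -86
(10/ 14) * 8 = 40/ 7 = 5.71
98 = 98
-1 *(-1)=1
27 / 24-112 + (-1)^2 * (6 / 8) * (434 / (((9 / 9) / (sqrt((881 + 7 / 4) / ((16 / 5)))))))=-887 / 8 + 651 * sqrt(17655) / 16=5295.36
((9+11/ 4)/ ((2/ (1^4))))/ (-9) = -47/ 72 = -0.65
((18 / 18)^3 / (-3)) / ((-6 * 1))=1 / 18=0.06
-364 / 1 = -364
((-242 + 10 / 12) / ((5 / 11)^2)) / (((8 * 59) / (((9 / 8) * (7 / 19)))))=-3676827 / 3587200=-1.02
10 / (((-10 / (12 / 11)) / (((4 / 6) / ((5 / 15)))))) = -24 / 11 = -2.18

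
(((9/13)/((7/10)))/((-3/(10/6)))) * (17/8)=-425/364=-1.17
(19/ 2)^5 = 2476099/ 32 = 77378.09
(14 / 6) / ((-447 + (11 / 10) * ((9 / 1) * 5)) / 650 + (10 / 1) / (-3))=-0.59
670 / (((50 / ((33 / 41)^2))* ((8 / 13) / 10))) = 141.06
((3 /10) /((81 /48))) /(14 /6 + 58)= 8 /2715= 0.00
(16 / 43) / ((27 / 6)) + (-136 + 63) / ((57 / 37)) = -347821 / 7353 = -47.30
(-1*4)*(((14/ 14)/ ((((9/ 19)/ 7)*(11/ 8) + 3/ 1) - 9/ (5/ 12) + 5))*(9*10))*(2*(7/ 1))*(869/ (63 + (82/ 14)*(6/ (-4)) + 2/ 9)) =154517932800/ 25940377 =5956.66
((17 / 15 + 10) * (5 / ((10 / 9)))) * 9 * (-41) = -184869 / 10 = -18486.90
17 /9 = 1.89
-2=-2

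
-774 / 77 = -10.05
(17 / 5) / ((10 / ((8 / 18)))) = 34 / 225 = 0.15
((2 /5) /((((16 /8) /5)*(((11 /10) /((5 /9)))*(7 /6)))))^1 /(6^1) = 50 /693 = 0.07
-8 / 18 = -4 / 9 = -0.44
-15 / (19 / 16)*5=-63.16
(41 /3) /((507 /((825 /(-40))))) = -2255 /4056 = -0.56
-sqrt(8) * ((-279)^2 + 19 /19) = -155684 * sqrt(2) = -220170.42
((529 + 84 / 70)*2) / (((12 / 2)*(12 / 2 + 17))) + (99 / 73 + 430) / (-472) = 80479151 / 11887320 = 6.77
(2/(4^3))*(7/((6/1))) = 7/192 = 0.04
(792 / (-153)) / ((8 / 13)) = -143 / 17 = -8.41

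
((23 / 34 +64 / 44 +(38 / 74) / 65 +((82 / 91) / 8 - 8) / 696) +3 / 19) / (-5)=-0.46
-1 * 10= -10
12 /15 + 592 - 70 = 2614 /5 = 522.80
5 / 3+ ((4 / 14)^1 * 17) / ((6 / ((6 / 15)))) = 209 / 105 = 1.99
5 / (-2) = -2.50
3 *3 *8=72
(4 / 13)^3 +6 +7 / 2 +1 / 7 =9.67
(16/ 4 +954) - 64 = 894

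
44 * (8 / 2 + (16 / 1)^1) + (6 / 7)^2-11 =42617 / 49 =869.73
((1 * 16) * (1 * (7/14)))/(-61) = -8/61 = -0.13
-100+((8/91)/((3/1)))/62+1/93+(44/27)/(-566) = -2155346197/21555261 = -99.99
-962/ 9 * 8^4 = -3940352/ 9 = -437816.89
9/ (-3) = -3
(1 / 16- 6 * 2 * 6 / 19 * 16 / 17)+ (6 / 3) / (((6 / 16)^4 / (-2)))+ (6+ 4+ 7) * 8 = -29208653 / 418608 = -69.78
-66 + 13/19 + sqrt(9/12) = -1241/19 + sqrt(3)/2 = -64.45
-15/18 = -5/6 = -0.83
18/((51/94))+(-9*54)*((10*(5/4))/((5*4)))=-18399/68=-270.57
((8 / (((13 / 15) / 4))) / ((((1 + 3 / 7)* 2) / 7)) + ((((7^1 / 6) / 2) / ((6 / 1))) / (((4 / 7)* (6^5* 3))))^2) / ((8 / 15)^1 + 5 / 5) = 265410020093616545 / 4498729932423168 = 59.00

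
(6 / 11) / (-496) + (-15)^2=613797 / 2728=225.00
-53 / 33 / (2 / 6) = -53 / 11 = -4.82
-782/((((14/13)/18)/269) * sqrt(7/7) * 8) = -439497.96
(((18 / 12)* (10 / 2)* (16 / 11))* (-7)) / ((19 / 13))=-10920 / 209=-52.25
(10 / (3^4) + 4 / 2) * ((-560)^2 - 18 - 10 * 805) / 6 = 324392 / 3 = 108130.67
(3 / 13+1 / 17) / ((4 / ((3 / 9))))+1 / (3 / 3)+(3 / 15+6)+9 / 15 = 25937 / 3315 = 7.82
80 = 80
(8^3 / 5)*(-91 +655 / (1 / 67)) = 22422528 / 5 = 4484505.60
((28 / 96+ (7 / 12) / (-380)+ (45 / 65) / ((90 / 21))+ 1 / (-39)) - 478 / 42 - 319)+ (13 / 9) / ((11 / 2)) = -902940163 / 2738736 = -329.69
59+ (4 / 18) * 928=2387 / 9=265.22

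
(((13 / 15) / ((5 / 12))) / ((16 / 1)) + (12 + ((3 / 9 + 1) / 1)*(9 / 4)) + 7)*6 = 6639 / 50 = 132.78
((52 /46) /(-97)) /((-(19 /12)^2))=3744 /805391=0.00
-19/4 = -4.75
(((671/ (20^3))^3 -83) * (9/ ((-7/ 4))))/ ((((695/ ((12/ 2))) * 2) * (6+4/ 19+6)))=0.15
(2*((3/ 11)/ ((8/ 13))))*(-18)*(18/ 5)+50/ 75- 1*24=-13327/ 165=-80.77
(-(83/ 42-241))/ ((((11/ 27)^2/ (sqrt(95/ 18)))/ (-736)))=-149621256 * sqrt(190)/ 847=-2434931.15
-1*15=-15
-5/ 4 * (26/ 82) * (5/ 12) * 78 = -4225/ 328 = -12.88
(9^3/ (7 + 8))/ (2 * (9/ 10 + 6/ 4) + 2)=243/ 34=7.15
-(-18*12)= 216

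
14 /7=2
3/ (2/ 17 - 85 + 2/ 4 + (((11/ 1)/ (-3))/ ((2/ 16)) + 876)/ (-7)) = -2142/ 146609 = -0.01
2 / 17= 0.12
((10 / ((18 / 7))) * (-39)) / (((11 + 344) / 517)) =-47047 / 213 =-220.88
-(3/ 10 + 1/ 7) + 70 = 4869/ 70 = 69.56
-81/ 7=-11.57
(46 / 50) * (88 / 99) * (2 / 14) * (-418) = -76912 / 1575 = -48.83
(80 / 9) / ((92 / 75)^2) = 3125 / 529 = 5.91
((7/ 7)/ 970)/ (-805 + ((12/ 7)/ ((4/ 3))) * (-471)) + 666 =6378801473/ 9577780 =666.00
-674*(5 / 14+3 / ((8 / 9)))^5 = -134388260156513 / 275365888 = -488035.25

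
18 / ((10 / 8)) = 72 / 5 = 14.40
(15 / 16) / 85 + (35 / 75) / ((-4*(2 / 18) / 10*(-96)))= 131 / 1088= 0.12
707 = 707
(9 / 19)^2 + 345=124626 / 361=345.22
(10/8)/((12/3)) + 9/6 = 1.81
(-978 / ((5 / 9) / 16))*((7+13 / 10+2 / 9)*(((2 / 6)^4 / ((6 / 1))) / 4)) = -250042 / 2025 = -123.48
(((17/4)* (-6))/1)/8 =-51/16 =-3.19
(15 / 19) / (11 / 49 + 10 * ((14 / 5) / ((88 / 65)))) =16170 / 428203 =0.04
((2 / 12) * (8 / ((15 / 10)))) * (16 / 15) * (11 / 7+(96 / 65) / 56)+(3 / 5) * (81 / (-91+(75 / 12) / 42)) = 918790888 / 937529775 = 0.98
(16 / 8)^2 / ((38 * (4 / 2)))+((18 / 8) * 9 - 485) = -35317 / 76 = -464.70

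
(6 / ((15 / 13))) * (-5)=-26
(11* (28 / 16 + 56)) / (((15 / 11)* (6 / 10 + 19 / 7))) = 65219 / 464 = 140.56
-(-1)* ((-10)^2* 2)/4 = 50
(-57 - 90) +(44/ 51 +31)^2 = 2258278/ 2601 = 868.23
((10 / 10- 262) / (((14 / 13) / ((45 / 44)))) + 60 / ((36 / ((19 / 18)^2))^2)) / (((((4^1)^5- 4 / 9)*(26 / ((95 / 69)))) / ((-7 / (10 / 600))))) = 102757388388125 / 19083545889408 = 5.38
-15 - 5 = -20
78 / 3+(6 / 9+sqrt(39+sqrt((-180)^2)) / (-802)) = 26.65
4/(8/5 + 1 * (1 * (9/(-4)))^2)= 320/533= 0.60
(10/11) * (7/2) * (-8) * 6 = -1680/11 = -152.73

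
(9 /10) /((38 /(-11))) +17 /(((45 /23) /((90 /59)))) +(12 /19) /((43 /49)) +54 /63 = 98328259 /6748420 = 14.57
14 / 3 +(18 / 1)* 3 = 176 / 3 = 58.67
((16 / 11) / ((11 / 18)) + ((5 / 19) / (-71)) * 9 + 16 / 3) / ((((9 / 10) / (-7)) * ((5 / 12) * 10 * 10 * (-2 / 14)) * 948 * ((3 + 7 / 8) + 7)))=5083652 / 5222511855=0.00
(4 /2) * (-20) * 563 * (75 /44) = -422250 /11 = -38386.36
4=4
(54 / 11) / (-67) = -54 / 737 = -0.07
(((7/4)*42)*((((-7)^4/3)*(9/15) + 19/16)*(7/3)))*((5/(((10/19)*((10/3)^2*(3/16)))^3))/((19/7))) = 901255487517/7812500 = 115360.70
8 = 8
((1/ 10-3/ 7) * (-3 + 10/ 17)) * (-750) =-70725/ 119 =-594.33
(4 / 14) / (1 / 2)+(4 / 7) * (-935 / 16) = -919 / 28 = -32.82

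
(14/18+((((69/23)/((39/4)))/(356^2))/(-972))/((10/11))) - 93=-369219988811/4003590240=-92.22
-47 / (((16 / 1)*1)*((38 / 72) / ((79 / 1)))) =-33417 / 76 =-439.70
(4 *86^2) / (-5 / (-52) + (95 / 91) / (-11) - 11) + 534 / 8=-462058931 / 176156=-2623.01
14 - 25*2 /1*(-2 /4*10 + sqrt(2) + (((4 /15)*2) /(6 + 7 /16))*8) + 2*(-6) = 67628 /309 - 50*sqrt(2) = 148.15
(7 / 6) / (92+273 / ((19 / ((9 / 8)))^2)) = 80864 / 6443043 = 0.01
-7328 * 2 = -14656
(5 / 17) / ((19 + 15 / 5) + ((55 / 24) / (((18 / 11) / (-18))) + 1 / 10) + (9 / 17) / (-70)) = -840 / 8899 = -0.09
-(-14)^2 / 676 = -49 / 169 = -0.29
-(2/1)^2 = -4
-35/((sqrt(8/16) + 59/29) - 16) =29435 * sqrt(2)/327209 + 822150/327209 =2.64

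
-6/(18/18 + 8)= -2/3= -0.67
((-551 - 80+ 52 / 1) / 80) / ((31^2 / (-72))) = 5211 / 9610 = 0.54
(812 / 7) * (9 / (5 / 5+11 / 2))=2088 / 13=160.62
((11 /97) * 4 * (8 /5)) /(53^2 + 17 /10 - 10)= 704 /2716679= 0.00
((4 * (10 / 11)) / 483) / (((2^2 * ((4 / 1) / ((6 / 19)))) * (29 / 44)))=20 / 88711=0.00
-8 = -8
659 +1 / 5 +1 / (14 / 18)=23117 / 35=660.49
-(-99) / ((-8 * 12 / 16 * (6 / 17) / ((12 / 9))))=-187 / 3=-62.33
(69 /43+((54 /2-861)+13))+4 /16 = -140893 /172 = -819.15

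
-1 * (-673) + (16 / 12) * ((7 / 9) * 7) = 18367 / 27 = 680.26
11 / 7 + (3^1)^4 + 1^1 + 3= 606 / 7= 86.57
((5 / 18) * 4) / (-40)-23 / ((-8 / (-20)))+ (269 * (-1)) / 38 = -44191 / 684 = -64.61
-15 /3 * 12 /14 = -30 /7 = -4.29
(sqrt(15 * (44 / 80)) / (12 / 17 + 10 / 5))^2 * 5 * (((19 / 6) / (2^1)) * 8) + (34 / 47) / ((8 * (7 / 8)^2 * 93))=64684279999 / 906405528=71.36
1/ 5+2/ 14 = 12/ 35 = 0.34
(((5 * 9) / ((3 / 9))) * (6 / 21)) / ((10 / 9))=243 / 7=34.71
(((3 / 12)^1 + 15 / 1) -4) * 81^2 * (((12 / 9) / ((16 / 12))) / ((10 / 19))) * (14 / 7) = 1121931 / 4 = 280482.75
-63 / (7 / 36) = -324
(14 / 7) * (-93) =-186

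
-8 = -8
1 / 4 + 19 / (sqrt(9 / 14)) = 1 / 4 + 19*sqrt(14) / 3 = 23.95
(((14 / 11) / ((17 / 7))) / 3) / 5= 98 / 2805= 0.03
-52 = -52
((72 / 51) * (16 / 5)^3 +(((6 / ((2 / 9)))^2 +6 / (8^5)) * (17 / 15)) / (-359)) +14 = 724430201799 / 12498944000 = 57.96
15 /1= 15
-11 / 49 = -0.22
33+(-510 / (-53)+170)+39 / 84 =316221 / 1484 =213.09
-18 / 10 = -9 / 5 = -1.80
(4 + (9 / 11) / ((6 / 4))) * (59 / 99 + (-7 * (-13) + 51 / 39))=5978350 / 14157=422.29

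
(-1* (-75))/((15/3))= 15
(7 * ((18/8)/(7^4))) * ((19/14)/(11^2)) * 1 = 171/2324168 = 0.00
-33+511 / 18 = -83 / 18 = -4.61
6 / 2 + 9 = 12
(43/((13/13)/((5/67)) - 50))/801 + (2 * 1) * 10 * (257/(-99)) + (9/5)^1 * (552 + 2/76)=288505953959/306358470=941.73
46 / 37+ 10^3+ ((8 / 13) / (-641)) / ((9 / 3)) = 1001.24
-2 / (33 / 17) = -34 / 33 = -1.03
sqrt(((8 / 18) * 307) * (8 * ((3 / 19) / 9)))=4 * sqrt(34998) / 171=4.38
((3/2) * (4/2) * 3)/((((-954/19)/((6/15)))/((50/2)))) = -95/53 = -1.79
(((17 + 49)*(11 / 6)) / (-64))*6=-363 / 32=-11.34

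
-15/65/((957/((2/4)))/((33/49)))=-3/36946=-0.00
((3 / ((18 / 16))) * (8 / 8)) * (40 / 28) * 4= 320 / 21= 15.24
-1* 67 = -67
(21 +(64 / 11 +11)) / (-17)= -416 / 187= -2.22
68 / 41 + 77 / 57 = 7033 / 2337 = 3.01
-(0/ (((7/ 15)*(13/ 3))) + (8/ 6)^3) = -64/ 27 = -2.37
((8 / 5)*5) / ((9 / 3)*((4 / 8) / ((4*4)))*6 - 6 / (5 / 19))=-640 / 1779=-0.36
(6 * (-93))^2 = 311364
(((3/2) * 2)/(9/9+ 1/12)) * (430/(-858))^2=184900/265837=0.70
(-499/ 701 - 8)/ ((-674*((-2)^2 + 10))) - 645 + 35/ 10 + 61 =-3839790091/ 6614636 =-580.50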